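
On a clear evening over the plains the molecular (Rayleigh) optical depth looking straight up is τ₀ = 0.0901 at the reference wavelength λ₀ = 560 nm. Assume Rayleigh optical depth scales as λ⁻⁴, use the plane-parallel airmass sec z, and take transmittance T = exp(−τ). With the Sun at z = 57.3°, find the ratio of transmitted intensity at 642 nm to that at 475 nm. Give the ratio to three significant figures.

1.25

Airmass: sec 57.3° = 1.8510.
τ(642 nm) = 0.0901 × (560/642)⁴ × 1.8510 = 0.0901 × 0.5789 × 1.8510 = 0.0965.
τ(475 nm) = 0.0901 × (560/475)⁴ × 1.8510 = 0.0901 × 1.9319 × 1.8510 = 0.3222.
T(642)/T(475) = exp(τ_B − τ_A) = exp(0.2256) = 1.2531.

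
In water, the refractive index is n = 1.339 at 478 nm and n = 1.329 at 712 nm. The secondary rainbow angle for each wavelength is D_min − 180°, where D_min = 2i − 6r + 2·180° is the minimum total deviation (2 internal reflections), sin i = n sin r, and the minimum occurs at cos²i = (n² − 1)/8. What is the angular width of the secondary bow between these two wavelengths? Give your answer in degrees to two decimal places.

2.61°

At 478 nm (n = 1.339): cos²i = 0.09912 → i = 71.650°, r = 45.141°, D_min = 232.451°, rainbow angle = 52.451°.
At 712 nm (n = 1.329): cos²i = 0.09578 → i = 71.972°, r = 45.685°, D_min = 229.837°, rainbow angle = 49.837°.
Angular width = |52.451° − 49.837°| = 2.614°.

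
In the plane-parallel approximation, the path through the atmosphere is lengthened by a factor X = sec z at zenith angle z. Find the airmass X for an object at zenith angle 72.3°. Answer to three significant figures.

3.29

X = sec z = 1/cos 72.3° = 1/0.3040 = 3.2891.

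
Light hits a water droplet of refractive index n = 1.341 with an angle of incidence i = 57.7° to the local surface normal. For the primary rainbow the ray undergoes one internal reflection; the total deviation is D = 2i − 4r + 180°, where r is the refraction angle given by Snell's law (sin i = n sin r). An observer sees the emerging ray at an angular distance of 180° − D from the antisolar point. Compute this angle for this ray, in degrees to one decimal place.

sin r = sin 57.7° / 1.341 = 0.8453/1.341 = 0.6303; r = 39.07°.
D = 2·57.7° − 4·39.07° + 180° = 115.40° − 156.30° + 180° = 139.10°.
Angle from antisolar point = 180° − D = 40.90°.

40.9°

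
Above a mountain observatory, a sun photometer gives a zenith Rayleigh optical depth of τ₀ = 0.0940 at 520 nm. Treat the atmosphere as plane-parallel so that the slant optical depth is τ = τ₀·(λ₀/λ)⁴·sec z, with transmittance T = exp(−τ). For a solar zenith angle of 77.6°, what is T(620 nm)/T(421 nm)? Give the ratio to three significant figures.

2.23

Airmass: sec 77.6° = 4.6569.
τ(620 nm) = 0.0940 × (520/620)⁴ × 4.6569 = 0.0940 × 0.4948 × 4.6569 = 0.2166.
τ(421 nm) = 0.0940 × (520/421)⁴ × 4.6569 = 0.0940 × 2.3275 × 4.6569 = 1.0188.
T(620)/T(421) = exp(τ_B − τ_A) = exp(0.8022) = 2.2305.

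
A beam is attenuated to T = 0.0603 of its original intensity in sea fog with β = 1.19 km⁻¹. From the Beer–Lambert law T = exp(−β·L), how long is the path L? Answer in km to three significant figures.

Beer–Lambert: T = exp(−βL) ⇒ L = −ln(T)/β = −ln(0.0603)/1.19 = 2.8084/1.19 = 2.36 km.

2.36 km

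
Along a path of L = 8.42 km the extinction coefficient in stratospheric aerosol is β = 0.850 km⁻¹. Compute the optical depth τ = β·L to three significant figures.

τ = β·L = 0.850 × 8.42 = 7.1570.

7.16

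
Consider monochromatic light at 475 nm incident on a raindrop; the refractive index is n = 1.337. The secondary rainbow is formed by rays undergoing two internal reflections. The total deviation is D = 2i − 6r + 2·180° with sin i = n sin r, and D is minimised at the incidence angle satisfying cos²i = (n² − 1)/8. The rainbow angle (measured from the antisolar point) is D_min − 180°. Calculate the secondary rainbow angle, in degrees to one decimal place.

cos²i = (1.78757 − 1)/8 = 0.09845; i = arccos(0.31376) = 71.714°.
sin r = sin 71.714°/1.337 = 0.71017; r = 45.249°.
D_min = 2·71.714° − 6·45.249° + 360° = 231.934°.
Rainbow angle = D_min − 180° = 51.934°.

51.9°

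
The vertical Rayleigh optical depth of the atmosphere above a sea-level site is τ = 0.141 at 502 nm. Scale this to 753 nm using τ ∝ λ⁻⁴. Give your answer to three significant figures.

τ(753 nm) = τ(502 nm) × (502/753)⁴ = 0.141 × (0.6667)⁴ = 0.141 × 0.1975 = 0.0279.

0.0279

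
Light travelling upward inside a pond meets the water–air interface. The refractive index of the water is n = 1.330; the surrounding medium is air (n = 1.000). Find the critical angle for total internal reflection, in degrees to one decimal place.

48.8°

sin θ_c = n_air / n = 1.000 / 1.330 = 0.7519.
θ_c = arcsin(0.7519) = 48.75°.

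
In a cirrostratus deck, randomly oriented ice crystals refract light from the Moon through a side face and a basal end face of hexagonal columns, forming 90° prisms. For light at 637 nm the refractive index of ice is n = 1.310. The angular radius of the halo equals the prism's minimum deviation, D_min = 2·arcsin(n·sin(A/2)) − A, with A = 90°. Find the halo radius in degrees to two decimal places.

n·sin(A/2) = 1.310 × sin 45° = 1.310 × 0.7071 = 0.9263.
D_min = 2·arcsin(0.9263) − 90° = 2 × 67.867° − 90° = 45.733°.

45.73°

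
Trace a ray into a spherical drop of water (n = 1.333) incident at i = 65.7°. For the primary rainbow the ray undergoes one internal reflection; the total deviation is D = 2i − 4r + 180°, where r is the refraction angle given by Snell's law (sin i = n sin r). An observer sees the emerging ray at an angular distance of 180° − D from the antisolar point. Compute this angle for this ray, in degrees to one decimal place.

41.1°

sin r = sin 65.7° / 1.333 = 0.9114/1.333 = 0.6837; r = 43.14°.
D = 2·65.7° − 4·43.14° + 180° = 131.40° − 172.54° + 180° = 138.86°.
Angle from antisolar point = 180° − D = 41.14°.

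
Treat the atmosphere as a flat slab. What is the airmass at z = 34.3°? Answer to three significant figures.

1.21

X = sec z = 1/cos 34.3° = 1/0.8261 = 1.2105.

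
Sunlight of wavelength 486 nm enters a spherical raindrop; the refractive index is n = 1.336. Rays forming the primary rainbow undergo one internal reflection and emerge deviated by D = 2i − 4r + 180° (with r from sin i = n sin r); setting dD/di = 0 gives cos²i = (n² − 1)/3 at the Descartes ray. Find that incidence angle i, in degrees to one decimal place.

cos²i = (1.336² − 1)/3 = (1.78490 − 1)/3 = 0.26163.
cos i = 0.51150, so i = 59.236°.

59.2°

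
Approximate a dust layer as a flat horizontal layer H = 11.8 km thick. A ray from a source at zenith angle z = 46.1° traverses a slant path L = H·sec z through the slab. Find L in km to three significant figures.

17.0 km

sec z = 1/cos 46.1° = 1.4422.
L = 11.8 × 1.4422 = 17.018 km.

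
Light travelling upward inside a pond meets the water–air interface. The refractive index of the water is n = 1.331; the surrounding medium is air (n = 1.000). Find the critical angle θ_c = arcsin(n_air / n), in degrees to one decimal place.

48.7°

sin θ_c = n_air / n = 1.000 / 1.331 = 0.7513.
θ_c = arcsin(0.7513) = 48.70°.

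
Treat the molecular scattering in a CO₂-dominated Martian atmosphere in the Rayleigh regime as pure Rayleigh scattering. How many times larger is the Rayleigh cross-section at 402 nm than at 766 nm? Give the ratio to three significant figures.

13.2

Rayleigh scattering ∝ λ⁻⁴, so the ratio of coefficients is the inverse fourth power of the wavelength ratio.
σ(402)/σ(766) = (766/402)⁴ = (1.9055)⁴ = 13.18.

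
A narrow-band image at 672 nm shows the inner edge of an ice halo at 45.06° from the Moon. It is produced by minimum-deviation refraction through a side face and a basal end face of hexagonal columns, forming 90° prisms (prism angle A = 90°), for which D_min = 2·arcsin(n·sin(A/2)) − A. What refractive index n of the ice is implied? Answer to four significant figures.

Rearranging: n = sin((D_min + A)/2) / sin(A/2).
(D_min + A)/2 = (45.06° + 90°)/2 = 67.530°.
n = sin 67.530° / sin 45° = 0.9241 / 0.7071 = 1.3068.

1.307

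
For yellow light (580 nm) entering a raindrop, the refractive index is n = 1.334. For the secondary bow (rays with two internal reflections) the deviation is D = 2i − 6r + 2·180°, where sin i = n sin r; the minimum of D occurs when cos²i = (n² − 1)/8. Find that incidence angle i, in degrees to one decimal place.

71.8°

cos²i = (1.334² − 1)/8 = (1.77956 − 1)/8 = 0.09744.
cos i = 0.31216, so i = 71.810°.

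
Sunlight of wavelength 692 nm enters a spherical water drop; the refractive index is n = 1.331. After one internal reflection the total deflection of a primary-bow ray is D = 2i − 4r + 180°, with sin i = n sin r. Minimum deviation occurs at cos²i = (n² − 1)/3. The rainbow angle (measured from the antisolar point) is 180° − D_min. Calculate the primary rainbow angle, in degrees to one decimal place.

cos²i = (1.77156 − 1)/3 = 0.25719; i = arccos(0.50714) = 59.527°.
sin r = sin 59.527°/1.331 = 0.64753; r = 40.356°.
D_min = 2·59.527° − 4·40.356° + 180° = 137.630°.
Rainbow angle = 180° − D_min = 42.370°.

42.4°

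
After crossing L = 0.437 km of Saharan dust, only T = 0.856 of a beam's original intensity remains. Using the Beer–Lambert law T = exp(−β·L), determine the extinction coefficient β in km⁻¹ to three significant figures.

Beer–Lambert: T = exp(−βL) ⇒ β = −ln(T)/L = −ln(0.856)/0.437 = 0.1555/0.437 = 0.3558 km⁻¹.

0.356 km⁻¹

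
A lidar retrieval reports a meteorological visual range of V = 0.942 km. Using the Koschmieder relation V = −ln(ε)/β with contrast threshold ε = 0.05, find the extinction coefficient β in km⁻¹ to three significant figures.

3.18 km⁻¹

β = −ln(0.05) / V = 2.996 / 0.942 = 3.1802 km⁻¹.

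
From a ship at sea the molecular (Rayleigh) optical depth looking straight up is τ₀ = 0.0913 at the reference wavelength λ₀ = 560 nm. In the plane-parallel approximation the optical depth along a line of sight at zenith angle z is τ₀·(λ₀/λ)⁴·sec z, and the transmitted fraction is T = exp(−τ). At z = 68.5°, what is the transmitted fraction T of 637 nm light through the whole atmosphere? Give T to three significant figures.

0.862

sec 68.5° = 2.7285.
τ = 0.0913 × (560/637)⁴ × 2.7285 = 0.0913 × 0.5973 × 2.7285 = 0.1488.
T = exp(−0.1488) = 0.8617.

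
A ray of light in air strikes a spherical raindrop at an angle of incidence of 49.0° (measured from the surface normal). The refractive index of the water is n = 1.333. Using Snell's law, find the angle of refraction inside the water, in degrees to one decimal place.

34.5°

Snell: sin θ_r = sin θ_i / n = sin 49.0° / 1.333 = 0.7547 / 1.333 = 0.5662.
θ_r = arcsin(0.5662) = 34.48°.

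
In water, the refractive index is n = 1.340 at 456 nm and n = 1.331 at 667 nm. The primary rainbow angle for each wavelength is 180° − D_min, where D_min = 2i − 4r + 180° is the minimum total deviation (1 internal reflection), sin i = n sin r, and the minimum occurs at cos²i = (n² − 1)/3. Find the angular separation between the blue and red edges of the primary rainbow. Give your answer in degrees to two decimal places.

1.30°

At 456 nm (n = 1.340): cos²i = 0.26520 → i = 59.004°, r = 39.770°, D_min = 138.929°, rainbow angle = 41.071°.
At 667 nm (n = 1.331): cos²i = 0.25719 → i = 59.527°, r = 40.356°, D_min = 137.630°, rainbow angle = 42.370°.
Angular width = |41.071° − 42.370°| = 1.299°.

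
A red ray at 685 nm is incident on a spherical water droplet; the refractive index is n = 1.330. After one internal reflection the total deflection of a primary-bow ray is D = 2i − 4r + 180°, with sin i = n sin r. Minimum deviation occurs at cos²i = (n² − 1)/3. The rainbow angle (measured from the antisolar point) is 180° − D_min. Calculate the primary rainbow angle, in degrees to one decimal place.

42.5°

cos²i = (1.76890 − 1)/3 = 0.25630; i = arccos(0.50626) = 59.585°.
sin r = sin 59.585°/1.330 = 0.64841; r = 40.422°.
D_min = 2·59.585° − 4·40.422° + 180° = 137.484°.
Rainbow angle = 180° − D_min = 42.516°.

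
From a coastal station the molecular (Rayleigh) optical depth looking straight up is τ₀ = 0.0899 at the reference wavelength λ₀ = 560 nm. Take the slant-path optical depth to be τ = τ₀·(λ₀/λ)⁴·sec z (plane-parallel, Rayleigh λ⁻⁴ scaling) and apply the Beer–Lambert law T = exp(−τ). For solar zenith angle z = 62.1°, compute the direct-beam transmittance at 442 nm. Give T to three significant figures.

sec 62.1° = 2.1371.
τ = 0.0899 × (560/442)⁴ × 2.1371 = 0.0899 × 2.5767 × 2.1371 = 0.4950.
T = exp(−0.4950) = 0.6095.

0.610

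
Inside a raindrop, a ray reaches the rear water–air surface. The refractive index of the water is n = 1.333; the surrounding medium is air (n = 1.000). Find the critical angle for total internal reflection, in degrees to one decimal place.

48.6°

sin θ_c = n_air / n = 1.000 / 1.333 = 0.7502.
θ_c = arcsin(0.7502) = 48.61°.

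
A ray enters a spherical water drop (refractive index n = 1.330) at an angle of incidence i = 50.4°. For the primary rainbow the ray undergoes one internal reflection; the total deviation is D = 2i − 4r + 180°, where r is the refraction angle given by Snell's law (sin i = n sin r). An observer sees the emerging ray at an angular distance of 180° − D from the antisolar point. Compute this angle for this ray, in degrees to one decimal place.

sin r = sin 50.4° / 1.330 = 0.7705/1.330 = 0.5793; r = 35.40°.
D = 2·50.4° − 4·35.40° + 180° = 100.80° − 141.61° + 180° = 139.19°.
Angle from antisolar point = 180° − D = 40.81°.

40.8°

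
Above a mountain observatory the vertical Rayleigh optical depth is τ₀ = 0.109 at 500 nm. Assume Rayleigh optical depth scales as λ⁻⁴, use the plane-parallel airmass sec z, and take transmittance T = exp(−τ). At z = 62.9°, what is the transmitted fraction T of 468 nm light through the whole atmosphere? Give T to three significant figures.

0.732

sec 62.9° = 2.1952.
τ = 0.109 × (500/468)⁴ × 2.1952 = 0.109 × 1.3029 × 2.1952 = 0.3117.
T = exp(−0.3117) = 0.7322.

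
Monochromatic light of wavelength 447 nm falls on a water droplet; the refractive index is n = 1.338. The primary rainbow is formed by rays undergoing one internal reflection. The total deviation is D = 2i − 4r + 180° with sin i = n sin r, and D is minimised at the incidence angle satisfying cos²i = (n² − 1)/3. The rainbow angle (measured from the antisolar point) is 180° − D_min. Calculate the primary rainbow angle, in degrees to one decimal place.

41.4°

cos²i = (1.79024 − 1)/3 = 0.26341; i = arccos(0.51324) = 59.120°.
sin r = sin 59.120°/1.338 = 0.64144; r = 39.899°.
D_min = 2·59.120° − 4·39.899° + 180° = 138.643°.
Rainbow angle = 180° − D_min = 41.357°.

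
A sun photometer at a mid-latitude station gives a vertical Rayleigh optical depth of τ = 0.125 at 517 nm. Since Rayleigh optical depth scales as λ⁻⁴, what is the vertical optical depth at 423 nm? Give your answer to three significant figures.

τ(423 nm) = τ(517 nm) × (517/423)⁴ = 0.125 × (1.2222)⁴ = 0.125 × 2.2315 = 0.2789.

0.279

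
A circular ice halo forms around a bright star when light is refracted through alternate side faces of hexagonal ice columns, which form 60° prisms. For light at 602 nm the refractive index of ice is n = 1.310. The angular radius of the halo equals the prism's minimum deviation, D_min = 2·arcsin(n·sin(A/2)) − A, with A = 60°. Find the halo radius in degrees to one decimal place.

n·sin(A/2) = 1.310 × sin 30° = 1.310 × 0.5000 = 0.6550.
D_min = 2·arcsin(0.6550) − 60° = 2 × 40.920° − 60° = 21.839°.

21.8°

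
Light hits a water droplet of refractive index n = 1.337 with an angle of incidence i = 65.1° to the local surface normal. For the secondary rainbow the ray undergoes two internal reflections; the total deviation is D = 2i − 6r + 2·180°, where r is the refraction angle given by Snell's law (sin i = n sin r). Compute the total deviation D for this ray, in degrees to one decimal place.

sin r = sin 65.1° / 1.337 = 0.9070/1.337 = 0.6784; r = 42.72°.
D = 2·65.1° − 6·42.72° + 2·180° = 130.20° − 256.32° + 360° = 233.88°.

233.9°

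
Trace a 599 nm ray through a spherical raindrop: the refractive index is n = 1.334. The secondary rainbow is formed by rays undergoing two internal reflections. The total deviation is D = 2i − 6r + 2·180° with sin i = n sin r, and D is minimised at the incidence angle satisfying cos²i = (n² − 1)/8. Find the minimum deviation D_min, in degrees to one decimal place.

cos²i = (1.77956 − 1)/8 = 0.09744; i = arccos(0.31216) = 71.810°.
sin r = sin 71.810°/1.334 = 0.71217; r = 45.411°.
D_min = 2·71.810° − 6·45.411° + 360° = 231.153°.

231.2°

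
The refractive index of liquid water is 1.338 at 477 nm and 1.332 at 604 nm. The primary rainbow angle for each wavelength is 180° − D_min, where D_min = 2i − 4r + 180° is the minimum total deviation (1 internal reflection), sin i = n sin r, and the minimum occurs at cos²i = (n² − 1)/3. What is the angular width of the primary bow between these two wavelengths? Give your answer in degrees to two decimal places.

At 477 nm (n = 1.338): cos²i = 0.26341 → i = 59.120°, r = 39.899°, D_min = 138.643°, rainbow angle = 41.357°.
At 604 nm (n = 1.332): cos²i = 0.25807 → i = 59.469°, r = 40.290°, D_min = 137.776°, rainbow angle = 42.224°.
Angular width = |41.357° − 42.224°| = 0.867°.

0.87°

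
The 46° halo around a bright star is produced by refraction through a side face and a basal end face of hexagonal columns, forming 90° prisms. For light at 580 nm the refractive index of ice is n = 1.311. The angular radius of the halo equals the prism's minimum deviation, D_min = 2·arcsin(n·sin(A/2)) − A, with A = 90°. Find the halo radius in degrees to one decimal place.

n·sin(A/2) = 1.311 × sin 45° = 1.311 × 0.7071 = 0.9270.
D_min = 2·arcsin(0.9270) − 90° = 2 × 67.974° − 90° = 45.949°.

45.9°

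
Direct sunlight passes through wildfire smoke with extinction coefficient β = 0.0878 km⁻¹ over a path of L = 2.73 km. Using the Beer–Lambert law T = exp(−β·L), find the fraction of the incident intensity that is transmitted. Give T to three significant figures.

0.787

τ = β·L = 0.0878 × 2.73 = 0.2397.
T = exp(−0.2397) = 0.7869.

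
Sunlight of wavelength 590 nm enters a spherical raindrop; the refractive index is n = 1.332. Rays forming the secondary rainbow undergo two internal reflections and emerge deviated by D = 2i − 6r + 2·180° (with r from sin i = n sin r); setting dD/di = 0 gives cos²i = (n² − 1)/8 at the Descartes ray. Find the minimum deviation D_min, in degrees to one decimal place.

cos²i = (1.77422 − 1)/8 = 0.09678; i = arccos(0.31109) = 71.875°.
sin r = sin 71.875°/1.332 = 0.71350; r = 45.520°.
D_min = 2·71.875° − 6·45.520° + 360° = 230.628°.

230.6°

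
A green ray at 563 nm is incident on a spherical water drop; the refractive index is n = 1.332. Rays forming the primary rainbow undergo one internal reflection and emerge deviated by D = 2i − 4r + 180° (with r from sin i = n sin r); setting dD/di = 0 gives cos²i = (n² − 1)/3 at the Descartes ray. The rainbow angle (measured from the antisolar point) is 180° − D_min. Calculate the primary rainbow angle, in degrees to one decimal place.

cos²i = (1.77422 − 1)/3 = 0.25807; i = arccos(0.50801) = 59.469°.
sin r = sin 59.469°/1.332 = 0.64666; r = 40.290°.
D_min = 2·59.469° − 4·40.290° + 180° = 137.776°.
Rainbow angle = 180° − D_min = 42.224°.

42.2°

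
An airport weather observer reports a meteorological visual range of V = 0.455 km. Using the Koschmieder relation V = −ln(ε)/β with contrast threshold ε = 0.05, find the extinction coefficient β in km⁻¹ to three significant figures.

6.58 km⁻¹

β = −ln(0.05) / V = 2.996 / 0.455 = 6.5840 km⁻¹.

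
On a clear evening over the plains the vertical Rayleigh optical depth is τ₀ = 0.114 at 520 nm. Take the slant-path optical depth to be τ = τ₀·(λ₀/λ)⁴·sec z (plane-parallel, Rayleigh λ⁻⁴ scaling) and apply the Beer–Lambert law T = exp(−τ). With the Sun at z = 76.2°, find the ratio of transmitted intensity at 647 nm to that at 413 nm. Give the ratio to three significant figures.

2.72

Airmass: sec 76.2° = 4.1923.
τ(647 nm) = 0.114 × (520/647)⁴ × 4.1923 = 0.114 × 0.4172 × 4.1923 = 0.1994.
τ(413 nm) = 0.114 × (520/413)⁴ × 4.1923 = 0.114 × 2.5131 × 4.1923 = 1.2011.
T(647)/T(413) = exp(τ_B − τ_A) = exp(1.0017) = 2.7228.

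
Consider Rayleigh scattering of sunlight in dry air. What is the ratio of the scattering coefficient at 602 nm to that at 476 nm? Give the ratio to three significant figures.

Rayleigh scattering ∝ λ⁻⁴, so the ratio of coefficients is the inverse fourth power of the wavelength ratio.
σ(602)/σ(476) = (476/602)⁴ = (0.7907)⁴ = 0.3909.

0.391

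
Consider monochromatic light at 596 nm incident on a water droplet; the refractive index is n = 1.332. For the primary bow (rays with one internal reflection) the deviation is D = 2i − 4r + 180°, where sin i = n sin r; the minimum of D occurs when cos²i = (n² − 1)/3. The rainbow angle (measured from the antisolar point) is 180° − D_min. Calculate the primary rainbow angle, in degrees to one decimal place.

cos²i = (1.77422 − 1)/3 = 0.25807; i = arccos(0.50801) = 59.469°.
sin r = sin 59.469°/1.332 = 0.64666; r = 40.290°.
D_min = 2·59.469° − 4·40.290° + 180° = 137.776°.
Rainbow angle = 180° − D_min = 42.224°.

42.2°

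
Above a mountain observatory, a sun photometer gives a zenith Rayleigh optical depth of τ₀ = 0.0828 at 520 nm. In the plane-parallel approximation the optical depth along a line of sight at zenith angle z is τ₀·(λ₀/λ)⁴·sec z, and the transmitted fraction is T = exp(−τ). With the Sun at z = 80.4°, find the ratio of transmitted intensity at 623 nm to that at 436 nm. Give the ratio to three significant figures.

Airmass: sec 80.4° = 5.9963.
τ(623 nm) = 0.0828 × (520/623)⁴ × 5.9963 = 0.0828 × 0.4854 × 5.9963 = 0.2410.
τ(436 nm) = 0.0828 × (520/436)⁴ × 5.9963 = 0.0828 × 2.0233 × 5.9963 = 1.0046.
T(623)/T(436) = exp(τ_B − τ_A) = exp(0.7636) = 2.1460.

2.15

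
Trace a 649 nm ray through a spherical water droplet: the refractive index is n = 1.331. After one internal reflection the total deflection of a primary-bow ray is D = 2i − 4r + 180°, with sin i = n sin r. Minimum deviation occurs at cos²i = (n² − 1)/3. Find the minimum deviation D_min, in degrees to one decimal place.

137.6°

cos²i = (1.77156 − 1)/3 = 0.25719; i = arccos(0.50714) = 59.527°.
sin r = sin 59.527°/1.331 = 0.64753; r = 40.356°.
D_min = 2·59.527° − 4·40.356° + 180° = 137.630°.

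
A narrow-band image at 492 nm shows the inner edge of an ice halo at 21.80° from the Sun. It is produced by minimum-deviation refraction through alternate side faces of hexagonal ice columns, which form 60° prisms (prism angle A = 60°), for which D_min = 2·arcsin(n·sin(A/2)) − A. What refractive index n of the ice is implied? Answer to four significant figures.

1.309

Rearranging: n = sin((D_min + A)/2) / sin(A/2).
(D_min + A)/2 = (21.80° + 60°)/2 = 40.900°.
n = sin 40.900° / sin 30° = 0.6547 / 0.5000 = 1.3095.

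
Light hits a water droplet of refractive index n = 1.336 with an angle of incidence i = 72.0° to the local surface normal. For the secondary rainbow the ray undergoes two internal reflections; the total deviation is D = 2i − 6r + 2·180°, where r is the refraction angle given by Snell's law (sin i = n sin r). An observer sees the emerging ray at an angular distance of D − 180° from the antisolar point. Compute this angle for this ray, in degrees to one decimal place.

sin r = sin 72.0° / 1.336 = 0.9511/1.336 = 0.7119; r = 45.39°.
D = 2·72.0° − 6·45.39° + 2·180° = 144.00° − 272.32° + 360° = 231.68°.
Angle from antisolar point = D − 180° = 51.68°.

51.7°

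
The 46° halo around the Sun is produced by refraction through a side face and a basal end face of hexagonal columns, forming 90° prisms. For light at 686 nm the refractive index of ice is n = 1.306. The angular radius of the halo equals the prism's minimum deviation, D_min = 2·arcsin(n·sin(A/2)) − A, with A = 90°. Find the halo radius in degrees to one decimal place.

n·sin(A/2) = 1.306 × sin 45° = 1.306 × 0.7071 = 0.9235.
D_min = 2·arcsin(0.9235) − 90° = 2 × 67.440° − 90° = 44.881°.

44.9°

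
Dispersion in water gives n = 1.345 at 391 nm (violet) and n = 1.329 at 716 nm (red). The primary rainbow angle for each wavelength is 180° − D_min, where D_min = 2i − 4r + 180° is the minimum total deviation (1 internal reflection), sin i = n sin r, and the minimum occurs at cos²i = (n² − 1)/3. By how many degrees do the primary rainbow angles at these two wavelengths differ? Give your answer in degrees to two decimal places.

2.30°

At 391 nm (n = 1.345): cos²i = 0.26967 → i = 58.715°, r = 39.448°, D_min = 139.635°, rainbow angle = 40.365°.
At 716 nm (n = 1.329): cos²i = 0.25541 → i = 59.643°, r = 40.487°, D_min = 137.337°, rainbow angle = 42.663°.
Angular width = |40.365° − 42.663°| = 2.299°.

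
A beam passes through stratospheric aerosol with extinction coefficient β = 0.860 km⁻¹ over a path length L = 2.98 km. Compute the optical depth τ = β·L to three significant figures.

2.56

τ = β·L = 0.860 × 2.98 = 2.5628.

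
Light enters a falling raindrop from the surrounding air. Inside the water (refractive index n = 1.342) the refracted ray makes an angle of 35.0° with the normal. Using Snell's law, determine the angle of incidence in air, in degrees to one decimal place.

50.3°

Snell: sin θ_i = n · sin θ_r = 1.342 × sin 35.0° = 1.342 × 0.5736 = 0.7697.
θ_i = arcsin(0.7697) = 50.33°.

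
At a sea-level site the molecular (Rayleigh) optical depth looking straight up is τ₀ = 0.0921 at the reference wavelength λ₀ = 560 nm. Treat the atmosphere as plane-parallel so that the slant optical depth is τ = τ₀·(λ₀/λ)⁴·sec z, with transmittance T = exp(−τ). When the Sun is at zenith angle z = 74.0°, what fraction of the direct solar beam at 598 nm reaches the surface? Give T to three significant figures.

0.773

sec 74.0° = 3.6280.
τ = 0.0921 × (560/598)⁴ × 3.6280 = 0.0921 × 0.7690 × 3.6280 = 0.2570.
T = exp(−0.2570) = 0.7734.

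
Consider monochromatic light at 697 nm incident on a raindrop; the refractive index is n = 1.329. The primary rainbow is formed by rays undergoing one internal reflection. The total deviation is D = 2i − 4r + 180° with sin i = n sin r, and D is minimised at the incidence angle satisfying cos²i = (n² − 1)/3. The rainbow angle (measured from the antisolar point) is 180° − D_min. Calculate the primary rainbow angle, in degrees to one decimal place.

42.7°

cos²i = (1.76624 − 1)/3 = 0.25541; i = arccos(0.50538) = 59.643°.
sin r = sin 59.643°/1.329 = 0.64928; r = 40.487°.
D_min = 2·59.643° − 4·40.487° + 180° = 137.337°.
Rainbow angle = 180° − D_min = 42.663°.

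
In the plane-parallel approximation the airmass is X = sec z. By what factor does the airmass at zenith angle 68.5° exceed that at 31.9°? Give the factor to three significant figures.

X(68.5°)/X(31.9°) = sec 68.5° / sec 31.9° = cos 31.9° / cos 68.5° = 0.8490/0.3665 = 2.3164.

2.32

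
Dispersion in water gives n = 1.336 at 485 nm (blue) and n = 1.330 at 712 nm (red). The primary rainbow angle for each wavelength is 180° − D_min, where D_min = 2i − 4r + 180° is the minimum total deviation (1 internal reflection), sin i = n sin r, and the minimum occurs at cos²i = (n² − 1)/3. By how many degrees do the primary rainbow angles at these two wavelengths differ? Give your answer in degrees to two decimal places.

At 485 nm (n = 1.336): cos²i = 0.26163 → i = 59.236°, r = 40.029°, D_min = 138.356°, rainbow angle = 41.644°.
At 712 nm (n = 1.330): cos²i = 0.25630 → i = 59.585°, r = 40.422°, D_min = 137.484°, rainbow angle = 42.516°.
Angular width = |41.644° − 42.516°| = 0.873°.

0.87°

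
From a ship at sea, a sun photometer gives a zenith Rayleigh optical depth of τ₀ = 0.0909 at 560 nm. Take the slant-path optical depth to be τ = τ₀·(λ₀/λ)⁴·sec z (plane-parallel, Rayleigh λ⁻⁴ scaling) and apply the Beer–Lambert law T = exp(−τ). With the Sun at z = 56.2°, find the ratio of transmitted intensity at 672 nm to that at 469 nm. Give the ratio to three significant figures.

Airmass: sec 56.2° = 1.7976.
τ(672 nm) = 0.0909 × (560/672)⁴ × 1.7976 = 0.0909 × 0.4823 × 1.7976 = 0.0788.
τ(469 nm) = 0.0909 × (560/469)⁴ × 1.7976 = 0.0909 × 2.0326 × 1.7976 = 0.3321.
T(672)/T(469) = exp(τ_B − τ_A) = exp(0.2533) = 1.2883.

1.29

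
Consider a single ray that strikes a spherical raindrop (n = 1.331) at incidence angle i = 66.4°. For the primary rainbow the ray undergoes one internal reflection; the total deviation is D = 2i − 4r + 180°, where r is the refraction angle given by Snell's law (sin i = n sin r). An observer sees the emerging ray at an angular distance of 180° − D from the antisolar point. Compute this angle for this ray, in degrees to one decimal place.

sin r = sin 66.4° / 1.331 = 0.9164/1.331 = 0.6885; r = 43.51°.
D = 2·66.4° − 4·43.51° + 180° = 132.80° − 174.04° + 180° = 138.76°.
Angle from antisolar point = 180° − D = 41.24°.

41.2°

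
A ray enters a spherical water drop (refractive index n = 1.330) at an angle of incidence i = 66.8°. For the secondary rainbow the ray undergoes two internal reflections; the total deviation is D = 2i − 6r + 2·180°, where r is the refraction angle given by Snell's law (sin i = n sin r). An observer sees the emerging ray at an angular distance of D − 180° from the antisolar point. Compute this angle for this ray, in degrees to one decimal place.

51.3°

sin r = sin 66.8° / 1.330 = 0.9191/1.330 = 0.6911; r = 43.72°.
D = 2·66.8° − 6·43.72° + 2·180° = 133.60° − 262.29° + 360° = 231.31°.
Angle from antisolar point = D − 180° = 51.31°.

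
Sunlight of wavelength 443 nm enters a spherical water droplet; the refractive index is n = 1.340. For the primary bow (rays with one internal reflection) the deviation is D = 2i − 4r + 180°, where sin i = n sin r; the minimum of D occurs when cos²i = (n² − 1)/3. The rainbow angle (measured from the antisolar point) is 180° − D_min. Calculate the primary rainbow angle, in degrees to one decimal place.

cos²i = (1.79560 − 1)/3 = 0.26520; i = arccos(0.51498) = 59.004°.
sin r = sin 59.004°/1.340 = 0.63971; r = 39.770°.
D_min = 2·59.004° − 4·39.770° + 180° = 138.929°.
Rainbow angle = 180° − D_min = 41.071°.

41.1°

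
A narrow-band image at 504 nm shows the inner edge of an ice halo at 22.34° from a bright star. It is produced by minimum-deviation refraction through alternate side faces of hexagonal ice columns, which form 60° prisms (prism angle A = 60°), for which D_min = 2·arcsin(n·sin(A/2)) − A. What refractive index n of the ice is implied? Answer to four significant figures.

1.317

Rearranging: n = sin((D_min + A)/2) / sin(A/2).
(D_min + A)/2 = (22.34° + 60°)/2 = 41.170°.
n = sin 41.170° / sin 30° = 0.6583 / 0.5000 = 1.3166.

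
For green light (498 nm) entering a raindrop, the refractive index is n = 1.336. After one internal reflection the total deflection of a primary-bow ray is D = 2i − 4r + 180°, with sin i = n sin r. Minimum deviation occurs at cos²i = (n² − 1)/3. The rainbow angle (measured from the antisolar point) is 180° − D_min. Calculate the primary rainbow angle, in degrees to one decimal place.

cos²i = (1.78490 − 1)/3 = 0.26163; i = arccos(0.51150) = 59.236°.
sin r = sin 59.236°/1.336 = 0.64318; r = 40.029°.
D_min = 2·59.236° − 4·40.029° + 180° = 138.356°.
Rainbow angle = 180° − D_min = 41.644°.

41.6°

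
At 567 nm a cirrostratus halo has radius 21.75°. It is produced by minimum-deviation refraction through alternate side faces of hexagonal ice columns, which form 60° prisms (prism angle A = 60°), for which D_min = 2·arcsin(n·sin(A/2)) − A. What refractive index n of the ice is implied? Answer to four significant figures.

1.309

Rearranging: n = sin((D_min + A)/2) / sin(A/2).
(D_min + A)/2 = (21.75° + 60°)/2 = 40.875°.
n = sin 40.875° / sin 30° = 0.6544 / 0.5000 = 1.3088.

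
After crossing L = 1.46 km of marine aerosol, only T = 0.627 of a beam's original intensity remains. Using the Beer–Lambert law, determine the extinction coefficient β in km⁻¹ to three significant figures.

0.320 km⁻¹

Beer–Lambert: T = exp(−βL) ⇒ β = −ln(T)/L = −ln(0.627)/1.46 = 0.4668/1.46 = 0.3197 km⁻¹.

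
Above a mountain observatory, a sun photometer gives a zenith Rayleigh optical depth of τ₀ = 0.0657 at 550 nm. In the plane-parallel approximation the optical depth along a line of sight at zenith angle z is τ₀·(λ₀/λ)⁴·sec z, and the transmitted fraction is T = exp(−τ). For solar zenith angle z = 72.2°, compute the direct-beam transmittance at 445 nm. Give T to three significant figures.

0.606

sec 72.2° = 3.2712.
τ = 0.0657 × (550/445)⁴ × 3.2712 = 0.0657 × 2.3335 × 3.2712 = 0.5015.
T = exp(−0.5015) = 0.6056.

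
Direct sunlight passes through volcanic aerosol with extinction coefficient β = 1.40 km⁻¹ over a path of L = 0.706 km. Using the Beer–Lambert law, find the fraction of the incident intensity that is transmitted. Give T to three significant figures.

0.372

τ = β·L = 1.40 × 0.706 = 0.9884.
T = exp(−0.9884) = 0.3722.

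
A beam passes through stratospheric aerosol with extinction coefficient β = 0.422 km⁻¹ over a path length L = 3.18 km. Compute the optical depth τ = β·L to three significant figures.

1.34

τ = β·L = 0.422 × 3.18 = 1.3420.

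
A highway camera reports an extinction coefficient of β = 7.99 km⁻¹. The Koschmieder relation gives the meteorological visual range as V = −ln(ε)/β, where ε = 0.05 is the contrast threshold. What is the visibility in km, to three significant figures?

V = −ln(0.05) / 7.99 = 2.996 / 7.99 = 0.3749 km.

0.375 km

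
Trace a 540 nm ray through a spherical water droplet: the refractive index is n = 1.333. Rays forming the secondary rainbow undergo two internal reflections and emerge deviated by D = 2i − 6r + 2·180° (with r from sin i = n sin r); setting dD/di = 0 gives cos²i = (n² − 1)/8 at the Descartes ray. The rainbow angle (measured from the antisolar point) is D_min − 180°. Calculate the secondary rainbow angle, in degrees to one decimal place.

50.9°

cos²i = (1.77689 − 1)/8 = 0.09711; i = arccos(0.31163) = 71.843°.
sin r = sin 71.843°/1.333 = 0.71283; r = 45.466°.
D_min = 2·71.843° − 6·45.466° + 360° = 230.891°.
Rainbow angle = D_min − 180° = 50.891°.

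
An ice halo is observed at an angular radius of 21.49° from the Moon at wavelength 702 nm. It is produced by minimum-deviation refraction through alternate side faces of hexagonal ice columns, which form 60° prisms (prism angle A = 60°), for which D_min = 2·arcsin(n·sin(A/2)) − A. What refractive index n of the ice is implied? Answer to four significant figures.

1.305

Rearranging: n = sin((D_min + A)/2) / sin(A/2).
(D_min + A)/2 = (21.49° + 60°)/2 = 40.745°.
n = sin 40.745° / sin 30° = 0.6527 / 0.5000 = 1.3054.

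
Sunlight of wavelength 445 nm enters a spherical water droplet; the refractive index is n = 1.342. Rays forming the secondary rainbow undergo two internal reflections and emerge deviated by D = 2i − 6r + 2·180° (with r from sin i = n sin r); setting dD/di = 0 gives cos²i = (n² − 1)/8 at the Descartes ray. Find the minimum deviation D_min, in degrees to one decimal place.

233.2°

cos²i = (1.80096 − 1)/8 = 0.10012; i = arccos(0.31642) = 71.554°.
sin r = sin 71.554°/1.342 = 0.70687; r = 44.981°.
D_min = 2·71.554° − 6·44.981° + 360° = 233.222°.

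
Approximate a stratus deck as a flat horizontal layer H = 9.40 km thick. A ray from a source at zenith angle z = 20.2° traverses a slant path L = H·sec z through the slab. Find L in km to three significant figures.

sec z = 1/cos 20.2° = 1.0655.
L = 9.40 × 1.0655 = 10.016 km.

10.0 km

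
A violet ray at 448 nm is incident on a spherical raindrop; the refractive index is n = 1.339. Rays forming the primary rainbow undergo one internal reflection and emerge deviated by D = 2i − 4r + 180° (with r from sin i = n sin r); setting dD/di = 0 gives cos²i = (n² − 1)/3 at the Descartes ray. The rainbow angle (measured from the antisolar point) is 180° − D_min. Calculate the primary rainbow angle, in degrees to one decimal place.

cos²i = (1.79292 − 1)/3 = 0.26431; i = arccos(0.51411) = 59.062°.
sin r = sin 59.062°/1.339 = 0.64057; r = 39.834°.
D_min = 2·59.062° − 4·39.834° + 180° = 138.786°.
Rainbow angle = 180° − D_min = 41.214°.

41.2°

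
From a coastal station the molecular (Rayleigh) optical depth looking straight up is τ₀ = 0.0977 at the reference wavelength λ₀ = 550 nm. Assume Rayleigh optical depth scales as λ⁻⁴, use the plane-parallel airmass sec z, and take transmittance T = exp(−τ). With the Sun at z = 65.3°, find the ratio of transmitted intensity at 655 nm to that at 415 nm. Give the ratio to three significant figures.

Airmass: sec 65.3° = 2.3931.
τ(655 nm) = 0.0977 × (550/655)⁴ × 2.3931 = 0.0977 × 0.4971 × 2.3931 = 0.1162.
τ(415 nm) = 0.0977 × (550/415)⁴ × 2.3931 = 0.0977 × 3.0850 × 2.3931 = 0.7213.
T(655)/T(415) = exp(τ_B − τ_A) = exp(0.6051) = 1.8314.

1.83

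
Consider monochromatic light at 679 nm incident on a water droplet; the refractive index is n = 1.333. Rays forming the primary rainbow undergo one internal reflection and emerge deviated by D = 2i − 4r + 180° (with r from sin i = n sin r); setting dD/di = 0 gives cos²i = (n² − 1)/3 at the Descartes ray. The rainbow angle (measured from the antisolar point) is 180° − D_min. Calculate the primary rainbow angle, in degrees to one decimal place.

42.1°

cos²i = (1.77689 − 1)/3 = 0.25896; i = arccos(0.50888) = 59.410°.
sin r = sin 59.410°/1.333 = 0.64579; r = 40.225°.
D_min = 2·59.410° − 4·40.225° + 180° = 137.922°.
Rainbow angle = 180° − D_min = 42.078°.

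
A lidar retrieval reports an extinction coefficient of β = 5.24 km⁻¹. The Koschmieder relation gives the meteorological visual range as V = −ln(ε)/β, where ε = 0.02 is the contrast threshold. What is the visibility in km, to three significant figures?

0.747 km

V = −ln(0.02) / 5.24 = 3.912 / 5.24 = 0.7466 km.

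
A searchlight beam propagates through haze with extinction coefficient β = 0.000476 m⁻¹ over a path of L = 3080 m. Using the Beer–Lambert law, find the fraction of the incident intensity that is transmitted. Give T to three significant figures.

0.231

τ = β·L = 0.000476 × 3080 = 1.4661.
T = exp(−1.4661) = 0.2308.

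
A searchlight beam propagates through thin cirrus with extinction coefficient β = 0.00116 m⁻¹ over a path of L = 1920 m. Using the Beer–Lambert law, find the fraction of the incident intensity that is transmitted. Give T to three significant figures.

τ = β·L = 0.00116 × 1920 = 2.2272.
T = exp(−2.2272) = 0.1078.

0.108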